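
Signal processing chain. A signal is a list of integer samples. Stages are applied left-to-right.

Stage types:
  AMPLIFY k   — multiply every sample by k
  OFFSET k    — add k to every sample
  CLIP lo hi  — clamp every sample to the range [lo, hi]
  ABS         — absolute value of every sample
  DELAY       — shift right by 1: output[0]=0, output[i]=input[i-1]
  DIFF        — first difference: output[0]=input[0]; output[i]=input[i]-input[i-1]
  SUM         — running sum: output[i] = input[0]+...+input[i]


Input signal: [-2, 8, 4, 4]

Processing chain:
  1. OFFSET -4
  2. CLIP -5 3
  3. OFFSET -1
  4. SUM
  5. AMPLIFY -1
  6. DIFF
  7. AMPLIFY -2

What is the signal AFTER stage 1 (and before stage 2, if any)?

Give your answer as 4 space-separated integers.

Answer: -6 4 0 0

Derivation:
Input: [-2, 8, 4, 4]
Stage 1 (OFFSET -4): -2+-4=-6, 8+-4=4, 4+-4=0, 4+-4=0 -> [-6, 4, 0, 0]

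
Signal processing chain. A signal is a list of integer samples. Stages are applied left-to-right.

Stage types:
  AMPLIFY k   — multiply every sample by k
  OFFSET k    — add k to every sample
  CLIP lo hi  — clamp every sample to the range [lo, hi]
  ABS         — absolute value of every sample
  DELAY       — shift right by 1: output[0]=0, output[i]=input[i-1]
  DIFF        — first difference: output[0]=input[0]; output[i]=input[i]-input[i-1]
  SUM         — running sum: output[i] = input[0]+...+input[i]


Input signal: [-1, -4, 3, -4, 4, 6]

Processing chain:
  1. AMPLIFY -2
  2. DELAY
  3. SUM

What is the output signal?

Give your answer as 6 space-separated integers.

Input: [-1, -4, 3, -4, 4, 6]
Stage 1 (AMPLIFY -2): -1*-2=2, -4*-2=8, 3*-2=-6, -4*-2=8, 4*-2=-8, 6*-2=-12 -> [2, 8, -6, 8, -8, -12]
Stage 2 (DELAY): [0, 2, 8, -6, 8, -8] = [0, 2, 8, -6, 8, -8] -> [0, 2, 8, -6, 8, -8]
Stage 3 (SUM): sum[0..0]=0, sum[0..1]=2, sum[0..2]=10, sum[0..3]=4, sum[0..4]=12, sum[0..5]=4 -> [0, 2, 10, 4, 12, 4]

Answer: 0 2 10 4 12 4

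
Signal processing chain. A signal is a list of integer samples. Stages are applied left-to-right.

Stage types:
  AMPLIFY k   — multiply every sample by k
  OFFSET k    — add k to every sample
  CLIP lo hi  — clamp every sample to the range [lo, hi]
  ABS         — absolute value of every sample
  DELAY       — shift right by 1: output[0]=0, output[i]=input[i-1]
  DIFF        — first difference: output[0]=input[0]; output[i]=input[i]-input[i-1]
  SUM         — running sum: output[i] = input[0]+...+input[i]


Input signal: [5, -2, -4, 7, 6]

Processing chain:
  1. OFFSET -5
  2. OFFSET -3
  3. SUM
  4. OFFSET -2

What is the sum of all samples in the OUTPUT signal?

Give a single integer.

Input: [5, -2, -4, 7, 6]
Stage 1 (OFFSET -5): 5+-5=0, -2+-5=-7, -4+-5=-9, 7+-5=2, 6+-5=1 -> [0, -7, -9, 2, 1]
Stage 2 (OFFSET -3): 0+-3=-3, -7+-3=-10, -9+-3=-12, 2+-3=-1, 1+-3=-2 -> [-3, -10, -12, -1, -2]
Stage 3 (SUM): sum[0..0]=-3, sum[0..1]=-13, sum[0..2]=-25, sum[0..3]=-26, sum[0..4]=-28 -> [-3, -13, -25, -26, -28]
Stage 4 (OFFSET -2): -3+-2=-5, -13+-2=-15, -25+-2=-27, -26+-2=-28, -28+-2=-30 -> [-5, -15, -27, -28, -30]
Output sum: -105

Answer: -105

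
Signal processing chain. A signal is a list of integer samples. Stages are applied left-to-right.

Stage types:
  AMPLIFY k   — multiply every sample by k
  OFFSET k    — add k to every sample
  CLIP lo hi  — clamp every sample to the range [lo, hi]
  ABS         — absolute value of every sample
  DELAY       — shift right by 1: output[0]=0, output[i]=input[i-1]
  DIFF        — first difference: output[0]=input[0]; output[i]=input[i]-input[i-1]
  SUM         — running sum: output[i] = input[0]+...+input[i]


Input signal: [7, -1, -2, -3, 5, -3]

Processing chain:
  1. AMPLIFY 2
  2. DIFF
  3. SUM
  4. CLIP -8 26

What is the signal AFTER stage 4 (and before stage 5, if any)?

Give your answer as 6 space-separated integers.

Answer: 14 -2 -4 -6 10 -6

Derivation:
Input: [7, -1, -2, -3, 5, -3]
Stage 1 (AMPLIFY 2): 7*2=14, -1*2=-2, -2*2=-4, -3*2=-6, 5*2=10, -3*2=-6 -> [14, -2, -4, -6, 10, -6]
Stage 2 (DIFF): s[0]=14, -2-14=-16, -4--2=-2, -6--4=-2, 10--6=16, -6-10=-16 -> [14, -16, -2, -2, 16, -16]
Stage 3 (SUM): sum[0..0]=14, sum[0..1]=-2, sum[0..2]=-4, sum[0..3]=-6, sum[0..4]=10, sum[0..5]=-6 -> [14, -2, -4, -6, 10, -6]
Stage 4 (CLIP -8 26): clip(14,-8,26)=14, clip(-2,-8,26)=-2, clip(-4,-8,26)=-4, clip(-6,-8,26)=-6, clip(10,-8,26)=10, clip(-6,-8,26)=-6 -> [14, -2, -4, -6, 10, -6]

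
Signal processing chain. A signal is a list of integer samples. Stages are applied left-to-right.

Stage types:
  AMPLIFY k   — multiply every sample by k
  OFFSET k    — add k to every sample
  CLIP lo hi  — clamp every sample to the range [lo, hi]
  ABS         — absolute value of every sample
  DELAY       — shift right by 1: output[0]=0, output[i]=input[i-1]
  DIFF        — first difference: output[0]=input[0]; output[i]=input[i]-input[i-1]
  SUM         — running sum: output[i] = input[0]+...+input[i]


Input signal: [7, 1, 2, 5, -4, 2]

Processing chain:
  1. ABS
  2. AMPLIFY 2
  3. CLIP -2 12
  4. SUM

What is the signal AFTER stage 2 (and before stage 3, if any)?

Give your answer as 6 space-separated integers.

Answer: 14 2 4 10 8 4

Derivation:
Input: [7, 1, 2, 5, -4, 2]
Stage 1 (ABS): |7|=7, |1|=1, |2|=2, |5|=5, |-4|=4, |2|=2 -> [7, 1, 2, 5, 4, 2]
Stage 2 (AMPLIFY 2): 7*2=14, 1*2=2, 2*2=4, 5*2=10, 4*2=8, 2*2=4 -> [14, 2, 4, 10, 8, 4]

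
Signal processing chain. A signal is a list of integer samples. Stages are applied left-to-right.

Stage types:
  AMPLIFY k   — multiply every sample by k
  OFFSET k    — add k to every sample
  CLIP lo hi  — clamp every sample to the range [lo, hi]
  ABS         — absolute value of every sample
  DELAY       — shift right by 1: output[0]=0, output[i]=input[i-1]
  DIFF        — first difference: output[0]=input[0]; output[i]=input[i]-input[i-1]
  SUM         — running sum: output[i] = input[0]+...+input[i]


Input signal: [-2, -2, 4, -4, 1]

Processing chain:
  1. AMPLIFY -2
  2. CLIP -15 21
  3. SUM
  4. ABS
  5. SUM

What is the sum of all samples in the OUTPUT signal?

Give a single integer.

Input: [-2, -2, 4, -4, 1]
Stage 1 (AMPLIFY -2): -2*-2=4, -2*-2=4, 4*-2=-8, -4*-2=8, 1*-2=-2 -> [4, 4, -8, 8, -2]
Stage 2 (CLIP -15 21): clip(4,-15,21)=4, clip(4,-15,21)=4, clip(-8,-15,21)=-8, clip(8,-15,21)=8, clip(-2,-15,21)=-2 -> [4, 4, -8, 8, -2]
Stage 3 (SUM): sum[0..0]=4, sum[0..1]=8, sum[0..2]=0, sum[0..3]=8, sum[0..4]=6 -> [4, 8, 0, 8, 6]
Stage 4 (ABS): |4|=4, |8|=8, |0|=0, |8|=8, |6|=6 -> [4, 8, 0, 8, 6]
Stage 5 (SUM): sum[0..0]=4, sum[0..1]=12, sum[0..2]=12, sum[0..3]=20, sum[0..4]=26 -> [4, 12, 12, 20, 26]
Output sum: 74

Answer: 74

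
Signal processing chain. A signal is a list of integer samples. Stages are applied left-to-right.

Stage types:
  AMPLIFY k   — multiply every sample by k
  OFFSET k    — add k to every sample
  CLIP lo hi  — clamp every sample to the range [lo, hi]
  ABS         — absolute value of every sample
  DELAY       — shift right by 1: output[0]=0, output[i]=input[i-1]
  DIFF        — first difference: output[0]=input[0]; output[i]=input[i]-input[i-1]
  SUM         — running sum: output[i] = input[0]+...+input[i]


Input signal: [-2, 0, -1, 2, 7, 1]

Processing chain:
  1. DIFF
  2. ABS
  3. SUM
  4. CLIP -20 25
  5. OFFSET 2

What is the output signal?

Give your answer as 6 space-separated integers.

Answer: 4 6 7 10 15 21

Derivation:
Input: [-2, 0, -1, 2, 7, 1]
Stage 1 (DIFF): s[0]=-2, 0--2=2, -1-0=-1, 2--1=3, 7-2=5, 1-7=-6 -> [-2, 2, -1, 3, 5, -6]
Stage 2 (ABS): |-2|=2, |2|=2, |-1|=1, |3|=3, |5|=5, |-6|=6 -> [2, 2, 1, 3, 5, 6]
Stage 3 (SUM): sum[0..0]=2, sum[0..1]=4, sum[0..2]=5, sum[0..3]=8, sum[0..4]=13, sum[0..5]=19 -> [2, 4, 5, 8, 13, 19]
Stage 4 (CLIP -20 25): clip(2,-20,25)=2, clip(4,-20,25)=4, clip(5,-20,25)=5, clip(8,-20,25)=8, clip(13,-20,25)=13, clip(19,-20,25)=19 -> [2, 4, 5, 8, 13, 19]
Stage 5 (OFFSET 2): 2+2=4, 4+2=6, 5+2=7, 8+2=10, 13+2=15, 19+2=21 -> [4, 6, 7, 10, 15, 21]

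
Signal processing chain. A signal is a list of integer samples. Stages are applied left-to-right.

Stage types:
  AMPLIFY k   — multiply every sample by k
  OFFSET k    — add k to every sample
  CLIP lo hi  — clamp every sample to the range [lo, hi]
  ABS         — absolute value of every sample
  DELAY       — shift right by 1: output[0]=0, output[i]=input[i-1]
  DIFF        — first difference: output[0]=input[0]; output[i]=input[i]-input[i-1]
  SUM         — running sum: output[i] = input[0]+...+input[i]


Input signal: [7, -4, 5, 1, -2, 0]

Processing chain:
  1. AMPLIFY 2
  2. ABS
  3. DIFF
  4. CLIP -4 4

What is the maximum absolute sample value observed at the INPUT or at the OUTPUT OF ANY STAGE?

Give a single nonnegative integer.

Input: [7, -4, 5, 1, -2, 0] (max |s|=7)
Stage 1 (AMPLIFY 2): 7*2=14, -4*2=-8, 5*2=10, 1*2=2, -2*2=-4, 0*2=0 -> [14, -8, 10, 2, -4, 0] (max |s|=14)
Stage 2 (ABS): |14|=14, |-8|=8, |10|=10, |2|=2, |-4|=4, |0|=0 -> [14, 8, 10, 2, 4, 0] (max |s|=14)
Stage 3 (DIFF): s[0]=14, 8-14=-6, 10-8=2, 2-10=-8, 4-2=2, 0-4=-4 -> [14, -6, 2, -8, 2, -4] (max |s|=14)
Stage 4 (CLIP -4 4): clip(14,-4,4)=4, clip(-6,-4,4)=-4, clip(2,-4,4)=2, clip(-8,-4,4)=-4, clip(2,-4,4)=2, clip(-4,-4,4)=-4 -> [4, -4, 2, -4, 2, -4] (max |s|=4)
Overall max amplitude: 14

Answer: 14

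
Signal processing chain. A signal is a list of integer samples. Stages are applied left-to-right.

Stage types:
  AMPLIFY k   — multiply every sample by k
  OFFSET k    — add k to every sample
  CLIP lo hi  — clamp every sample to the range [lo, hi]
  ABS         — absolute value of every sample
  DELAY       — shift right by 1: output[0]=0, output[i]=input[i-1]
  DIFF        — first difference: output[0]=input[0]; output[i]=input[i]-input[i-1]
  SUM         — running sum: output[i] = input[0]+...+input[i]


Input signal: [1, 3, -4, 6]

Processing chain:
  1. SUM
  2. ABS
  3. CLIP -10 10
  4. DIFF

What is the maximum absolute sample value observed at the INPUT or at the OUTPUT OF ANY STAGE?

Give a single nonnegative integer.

Answer: 6

Derivation:
Input: [1, 3, -4, 6] (max |s|=6)
Stage 1 (SUM): sum[0..0]=1, sum[0..1]=4, sum[0..2]=0, sum[0..3]=6 -> [1, 4, 0, 6] (max |s|=6)
Stage 2 (ABS): |1|=1, |4|=4, |0|=0, |6|=6 -> [1, 4, 0, 6] (max |s|=6)
Stage 3 (CLIP -10 10): clip(1,-10,10)=1, clip(4,-10,10)=4, clip(0,-10,10)=0, clip(6,-10,10)=6 -> [1, 4, 0, 6] (max |s|=6)
Stage 4 (DIFF): s[0]=1, 4-1=3, 0-4=-4, 6-0=6 -> [1, 3, -4, 6] (max |s|=6)
Overall max amplitude: 6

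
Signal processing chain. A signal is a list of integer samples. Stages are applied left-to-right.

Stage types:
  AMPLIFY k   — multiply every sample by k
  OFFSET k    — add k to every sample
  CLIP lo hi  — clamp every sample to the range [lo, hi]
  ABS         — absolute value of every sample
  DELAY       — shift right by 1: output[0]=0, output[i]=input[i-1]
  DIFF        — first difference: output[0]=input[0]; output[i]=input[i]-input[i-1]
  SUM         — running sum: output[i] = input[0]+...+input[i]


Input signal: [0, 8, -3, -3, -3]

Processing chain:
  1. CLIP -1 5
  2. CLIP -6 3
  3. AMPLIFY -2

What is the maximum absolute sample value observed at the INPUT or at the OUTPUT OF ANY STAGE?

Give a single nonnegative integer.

Answer: 8

Derivation:
Input: [0, 8, -3, -3, -3] (max |s|=8)
Stage 1 (CLIP -1 5): clip(0,-1,5)=0, clip(8,-1,5)=5, clip(-3,-1,5)=-1, clip(-3,-1,5)=-1, clip(-3,-1,5)=-1 -> [0, 5, -1, -1, -1] (max |s|=5)
Stage 2 (CLIP -6 3): clip(0,-6,3)=0, clip(5,-6,3)=3, clip(-1,-6,3)=-1, clip(-1,-6,3)=-1, clip(-1,-6,3)=-1 -> [0, 3, -1, -1, -1] (max |s|=3)
Stage 3 (AMPLIFY -2): 0*-2=0, 3*-2=-6, -1*-2=2, -1*-2=2, -1*-2=2 -> [0, -6, 2, 2, 2] (max |s|=6)
Overall max amplitude: 8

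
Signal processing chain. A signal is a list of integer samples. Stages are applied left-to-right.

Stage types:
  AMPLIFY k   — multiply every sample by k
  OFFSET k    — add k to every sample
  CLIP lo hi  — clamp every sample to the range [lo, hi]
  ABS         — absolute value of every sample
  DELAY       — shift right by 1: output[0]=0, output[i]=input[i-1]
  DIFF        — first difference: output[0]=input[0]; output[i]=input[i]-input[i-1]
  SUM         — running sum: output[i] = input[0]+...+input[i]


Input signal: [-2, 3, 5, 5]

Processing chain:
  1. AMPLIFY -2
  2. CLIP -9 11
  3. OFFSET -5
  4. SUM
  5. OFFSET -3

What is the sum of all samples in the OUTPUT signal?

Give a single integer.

Input: [-2, 3, 5, 5]
Stage 1 (AMPLIFY -2): -2*-2=4, 3*-2=-6, 5*-2=-10, 5*-2=-10 -> [4, -6, -10, -10]
Stage 2 (CLIP -9 11): clip(4,-9,11)=4, clip(-6,-9,11)=-6, clip(-10,-9,11)=-9, clip(-10,-9,11)=-9 -> [4, -6, -9, -9]
Stage 3 (OFFSET -5): 4+-5=-1, -6+-5=-11, -9+-5=-14, -9+-5=-14 -> [-1, -11, -14, -14]
Stage 4 (SUM): sum[0..0]=-1, sum[0..1]=-12, sum[0..2]=-26, sum[0..3]=-40 -> [-1, -12, -26, -40]
Stage 5 (OFFSET -3): -1+-3=-4, -12+-3=-15, -26+-3=-29, -40+-3=-43 -> [-4, -15, -29, -43]
Output sum: -91

Answer: -91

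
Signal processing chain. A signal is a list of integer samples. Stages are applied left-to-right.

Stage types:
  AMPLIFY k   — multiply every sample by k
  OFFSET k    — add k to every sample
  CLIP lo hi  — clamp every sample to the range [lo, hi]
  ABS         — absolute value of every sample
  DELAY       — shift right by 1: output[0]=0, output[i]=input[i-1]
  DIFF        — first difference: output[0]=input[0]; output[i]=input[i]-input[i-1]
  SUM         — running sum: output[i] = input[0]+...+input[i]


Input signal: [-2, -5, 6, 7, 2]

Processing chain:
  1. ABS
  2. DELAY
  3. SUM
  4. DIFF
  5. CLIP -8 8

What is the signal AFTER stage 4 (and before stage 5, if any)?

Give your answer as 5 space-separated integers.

Answer: 0 2 5 6 7

Derivation:
Input: [-2, -5, 6, 7, 2]
Stage 1 (ABS): |-2|=2, |-5|=5, |6|=6, |7|=7, |2|=2 -> [2, 5, 6, 7, 2]
Stage 2 (DELAY): [0, 2, 5, 6, 7] = [0, 2, 5, 6, 7] -> [0, 2, 5, 6, 7]
Stage 3 (SUM): sum[0..0]=0, sum[0..1]=2, sum[0..2]=7, sum[0..3]=13, sum[0..4]=20 -> [0, 2, 7, 13, 20]
Stage 4 (DIFF): s[0]=0, 2-0=2, 7-2=5, 13-7=6, 20-13=7 -> [0, 2, 5, 6, 7]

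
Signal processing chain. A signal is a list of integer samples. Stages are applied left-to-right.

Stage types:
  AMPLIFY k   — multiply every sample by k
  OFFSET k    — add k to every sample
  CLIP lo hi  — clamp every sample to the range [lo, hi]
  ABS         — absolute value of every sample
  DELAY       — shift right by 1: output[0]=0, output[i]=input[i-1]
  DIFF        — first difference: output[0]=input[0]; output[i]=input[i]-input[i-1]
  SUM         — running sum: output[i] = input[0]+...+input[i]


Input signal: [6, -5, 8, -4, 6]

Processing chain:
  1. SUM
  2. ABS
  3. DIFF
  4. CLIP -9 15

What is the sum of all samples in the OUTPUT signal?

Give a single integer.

Answer: 11

Derivation:
Input: [6, -5, 8, -4, 6]
Stage 1 (SUM): sum[0..0]=6, sum[0..1]=1, sum[0..2]=9, sum[0..3]=5, sum[0..4]=11 -> [6, 1, 9, 5, 11]
Stage 2 (ABS): |6|=6, |1|=1, |9|=9, |5|=5, |11|=11 -> [6, 1, 9, 5, 11]
Stage 3 (DIFF): s[0]=6, 1-6=-5, 9-1=8, 5-9=-4, 11-5=6 -> [6, -5, 8, -4, 6]
Stage 4 (CLIP -9 15): clip(6,-9,15)=6, clip(-5,-9,15)=-5, clip(8,-9,15)=8, clip(-4,-9,15)=-4, clip(6,-9,15)=6 -> [6, -5, 8, -4, 6]
Output sum: 11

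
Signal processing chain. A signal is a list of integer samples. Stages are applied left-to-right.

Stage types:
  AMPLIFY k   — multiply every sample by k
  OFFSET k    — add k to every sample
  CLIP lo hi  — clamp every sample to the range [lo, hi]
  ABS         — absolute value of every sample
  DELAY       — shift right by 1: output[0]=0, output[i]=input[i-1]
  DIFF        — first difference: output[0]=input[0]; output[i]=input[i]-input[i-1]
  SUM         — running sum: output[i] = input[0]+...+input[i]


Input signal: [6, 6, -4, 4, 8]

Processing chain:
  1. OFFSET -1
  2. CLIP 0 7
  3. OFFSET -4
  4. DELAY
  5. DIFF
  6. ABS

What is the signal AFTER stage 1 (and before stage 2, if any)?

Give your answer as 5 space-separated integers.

Input: [6, 6, -4, 4, 8]
Stage 1 (OFFSET -1): 6+-1=5, 6+-1=5, -4+-1=-5, 4+-1=3, 8+-1=7 -> [5, 5, -5, 3, 7]

Answer: 5 5 -5 3 7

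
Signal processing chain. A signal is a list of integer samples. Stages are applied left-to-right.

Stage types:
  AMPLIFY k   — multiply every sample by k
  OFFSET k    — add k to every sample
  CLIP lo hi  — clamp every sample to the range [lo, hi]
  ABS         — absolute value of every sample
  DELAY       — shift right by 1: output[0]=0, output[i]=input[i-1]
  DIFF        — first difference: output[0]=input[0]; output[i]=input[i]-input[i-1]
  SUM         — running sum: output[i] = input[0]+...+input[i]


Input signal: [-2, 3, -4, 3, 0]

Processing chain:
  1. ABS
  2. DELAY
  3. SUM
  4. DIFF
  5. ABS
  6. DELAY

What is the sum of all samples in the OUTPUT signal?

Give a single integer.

Input: [-2, 3, -4, 3, 0]
Stage 1 (ABS): |-2|=2, |3|=3, |-4|=4, |3|=3, |0|=0 -> [2, 3, 4, 3, 0]
Stage 2 (DELAY): [0, 2, 3, 4, 3] = [0, 2, 3, 4, 3] -> [0, 2, 3, 4, 3]
Stage 3 (SUM): sum[0..0]=0, sum[0..1]=2, sum[0..2]=5, sum[0..3]=9, sum[0..4]=12 -> [0, 2, 5, 9, 12]
Stage 4 (DIFF): s[0]=0, 2-0=2, 5-2=3, 9-5=4, 12-9=3 -> [0, 2, 3, 4, 3]
Stage 5 (ABS): |0|=0, |2|=2, |3|=3, |4|=4, |3|=3 -> [0, 2, 3, 4, 3]
Stage 6 (DELAY): [0, 0, 2, 3, 4] = [0, 0, 2, 3, 4] -> [0, 0, 2, 3, 4]
Output sum: 9

Answer: 9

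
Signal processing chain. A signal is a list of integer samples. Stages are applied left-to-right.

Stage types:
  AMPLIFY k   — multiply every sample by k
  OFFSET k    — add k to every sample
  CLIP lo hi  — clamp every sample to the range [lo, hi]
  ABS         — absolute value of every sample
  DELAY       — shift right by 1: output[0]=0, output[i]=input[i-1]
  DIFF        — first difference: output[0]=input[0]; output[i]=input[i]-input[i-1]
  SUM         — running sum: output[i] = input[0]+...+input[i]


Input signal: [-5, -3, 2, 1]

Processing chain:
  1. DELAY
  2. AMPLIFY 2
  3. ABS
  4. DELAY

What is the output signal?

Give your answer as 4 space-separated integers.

Input: [-5, -3, 2, 1]
Stage 1 (DELAY): [0, -5, -3, 2] = [0, -5, -3, 2] -> [0, -5, -3, 2]
Stage 2 (AMPLIFY 2): 0*2=0, -5*2=-10, -3*2=-6, 2*2=4 -> [0, -10, -6, 4]
Stage 3 (ABS): |0|=0, |-10|=10, |-6|=6, |4|=4 -> [0, 10, 6, 4]
Stage 4 (DELAY): [0, 0, 10, 6] = [0, 0, 10, 6] -> [0, 0, 10, 6]

Answer: 0 0 10 6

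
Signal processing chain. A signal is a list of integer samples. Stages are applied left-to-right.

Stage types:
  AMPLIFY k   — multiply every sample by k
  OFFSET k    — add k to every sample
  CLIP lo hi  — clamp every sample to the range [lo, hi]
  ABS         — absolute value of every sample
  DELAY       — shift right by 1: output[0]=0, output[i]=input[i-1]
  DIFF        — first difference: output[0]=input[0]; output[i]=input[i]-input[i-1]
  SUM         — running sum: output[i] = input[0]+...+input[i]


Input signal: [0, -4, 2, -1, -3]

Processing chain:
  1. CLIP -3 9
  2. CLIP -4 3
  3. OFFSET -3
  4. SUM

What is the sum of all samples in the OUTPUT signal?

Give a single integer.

Input: [0, -4, 2, -1, -3]
Stage 1 (CLIP -3 9): clip(0,-3,9)=0, clip(-4,-3,9)=-3, clip(2,-3,9)=2, clip(-1,-3,9)=-1, clip(-3,-3,9)=-3 -> [0, -3, 2, -1, -3]
Stage 2 (CLIP -4 3): clip(0,-4,3)=0, clip(-3,-4,3)=-3, clip(2,-4,3)=2, clip(-1,-4,3)=-1, clip(-3,-4,3)=-3 -> [0, -3, 2, -1, -3]
Stage 3 (OFFSET -3): 0+-3=-3, -3+-3=-6, 2+-3=-1, -1+-3=-4, -3+-3=-6 -> [-3, -6, -1, -4, -6]
Stage 4 (SUM): sum[0..0]=-3, sum[0..1]=-9, sum[0..2]=-10, sum[0..3]=-14, sum[0..4]=-20 -> [-3, -9, -10, -14, -20]
Output sum: -56

Answer: -56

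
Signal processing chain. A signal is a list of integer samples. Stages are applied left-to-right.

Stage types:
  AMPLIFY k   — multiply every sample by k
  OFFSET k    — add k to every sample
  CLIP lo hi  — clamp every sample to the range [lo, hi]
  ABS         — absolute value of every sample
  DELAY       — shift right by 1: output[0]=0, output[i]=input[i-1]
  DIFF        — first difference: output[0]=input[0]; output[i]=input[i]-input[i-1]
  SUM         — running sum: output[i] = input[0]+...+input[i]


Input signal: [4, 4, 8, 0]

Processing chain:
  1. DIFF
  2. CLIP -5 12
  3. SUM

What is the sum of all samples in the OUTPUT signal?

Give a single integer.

Input: [4, 4, 8, 0]
Stage 1 (DIFF): s[0]=4, 4-4=0, 8-4=4, 0-8=-8 -> [4, 0, 4, -8]
Stage 2 (CLIP -5 12): clip(4,-5,12)=4, clip(0,-5,12)=0, clip(4,-5,12)=4, clip(-8,-5,12)=-5 -> [4, 0, 4, -5]
Stage 3 (SUM): sum[0..0]=4, sum[0..1]=4, sum[0..2]=8, sum[0..3]=3 -> [4, 4, 8, 3]
Output sum: 19

Answer: 19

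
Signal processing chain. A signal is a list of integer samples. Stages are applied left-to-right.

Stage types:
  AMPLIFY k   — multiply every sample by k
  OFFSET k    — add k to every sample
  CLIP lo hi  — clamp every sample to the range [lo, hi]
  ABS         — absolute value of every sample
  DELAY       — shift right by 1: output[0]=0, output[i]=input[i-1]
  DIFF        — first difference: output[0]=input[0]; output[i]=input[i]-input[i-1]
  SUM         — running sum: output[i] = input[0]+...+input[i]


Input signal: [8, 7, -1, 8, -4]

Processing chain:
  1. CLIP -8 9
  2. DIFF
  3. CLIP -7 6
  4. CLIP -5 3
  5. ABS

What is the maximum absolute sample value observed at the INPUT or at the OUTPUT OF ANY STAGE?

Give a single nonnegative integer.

Answer: 12

Derivation:
Input: [8, 7, -1, 8, -4] (max |s|=8)
Stage 1 (CLIP -8 9): clip(8,-8,9)=8, clip(7,-8,9)=7, clip(-1,-8,9)=-1, clip(8,-8,9)=8, clip(-4,-8,9)=-4 -> [8, 7, -1, 8, -4] (max |s|=8)
Stage 2 (DIFF): s[0]=8, 7-8=-1, -1-7=-8, 8--1=9, -4-8=-12 -> [8, -1, -8, 9, -12] (max |s|=12)
Stage 3 (CLIP -7 6): clip(8,-7,6)=6, clip(-1,-7,6)=-1, clip(-8,-7,6)=-7, clip(9,-7,6)=6, clip(-12,-7,6)=-7 -> [6, -1, -7, 6, -7] (max |s|=7)
Stage 4 (CLIP -5 3): clip(6,-5,3)=3, clip(-1,-5,3)=-1, clip(-7,-5,3)=-5, clip(6,-5,3)=3, clip(-7,-5,3)=-5 -> [3, -1, -5, 3, -5] (max |s|=5)
Stage 5 (ABS): |3|=3, |-1|=1, |-5|=5, |3|=3, |-5|=5 -> [3, 1, 5, 3, 5] (max |s|=5)
Overall max amplitude: 12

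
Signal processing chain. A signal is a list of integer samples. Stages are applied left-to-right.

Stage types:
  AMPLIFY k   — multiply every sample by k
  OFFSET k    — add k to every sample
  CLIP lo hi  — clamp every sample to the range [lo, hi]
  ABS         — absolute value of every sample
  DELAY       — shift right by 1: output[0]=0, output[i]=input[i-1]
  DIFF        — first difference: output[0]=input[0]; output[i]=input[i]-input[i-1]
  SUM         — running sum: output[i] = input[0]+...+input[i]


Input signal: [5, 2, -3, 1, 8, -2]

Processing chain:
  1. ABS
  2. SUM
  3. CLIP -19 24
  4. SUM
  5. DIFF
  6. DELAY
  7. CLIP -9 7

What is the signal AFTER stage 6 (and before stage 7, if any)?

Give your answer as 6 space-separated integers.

Answer: 0 5 7 10 11 19

Derivation:
Input: [5, 2, -3, 1, 8, -2]
Stage 1 (ABS): |5|=5, |2|=2, |-3|=3, |1|=1, |8|=8, |-2|=2 -> [5, 2, 3, 1, 8, 2]
Stage 2 (SUM): sum[0..0]=5, sum[0..1]=7, sum[0..2]=10, sum[0..3]=11, sum[0..4]=19, sum[0..5]=21 -> [5, 7, 10, 11, 19, 21]
Stage 3 (CLIP -19 24): clip(5,-19,24)=5, clip(7,-19,24)=7, clip(10,-19,24)=10, clip(11,-19,24)=11, clip(19,-19,24)=19, clip(21,-19,24)=21 -> [5, 7, 10, 11, 19, 21]
Stage 4 (SUM): sum[0..0]=5, sum[0..1]=12, sum[0..2]=22, sum[0..3]=33, sum[0..4]=52, sum[0..5]=73 -> [5, 12, 22, 33, 52, 73]
Stage 5 (DIFF): s[0]=5, 12-5=7, 22-12=10, 33-22=11, 52-33=19, 73-52=21 -> [5, 7, 10, 11, 19, 21]
Stage 6 (DELAY): [0, 5, 7, 10, 11, 19] = [0, 5, 7, 10, 11, 19] -> [0, 5, 7, 10, 11, 19]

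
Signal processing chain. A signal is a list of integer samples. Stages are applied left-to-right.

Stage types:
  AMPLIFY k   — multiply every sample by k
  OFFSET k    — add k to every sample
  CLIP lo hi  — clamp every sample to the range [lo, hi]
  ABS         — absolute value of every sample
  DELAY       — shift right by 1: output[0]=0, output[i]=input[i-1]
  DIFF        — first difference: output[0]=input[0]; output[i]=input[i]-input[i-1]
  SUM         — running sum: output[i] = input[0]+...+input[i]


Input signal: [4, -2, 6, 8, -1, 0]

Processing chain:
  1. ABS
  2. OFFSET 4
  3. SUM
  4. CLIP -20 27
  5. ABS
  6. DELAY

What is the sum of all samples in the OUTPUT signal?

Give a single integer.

Input: [4, -2, 6, 8, -1, 0]
Stage 1 (ABS): |4|=4, |-2|=2, |6|=6, |8|=8, |-1|=1, |0|=0 -> [4, 2, 6, 8, 1, 0]
Stage 2 (OFFSET 4): 4+4=8, 2+4=6, 6+4=10, 8+4=12, 1+4=5, 0+4=4 -> [8, 6, 10, 12, 5, 4]
Stage 3 (SUM): sum[0..0]=8, sum[0..1]=14, sum[0..2]=24, sum[0..3]=36, sum[0..4]=41, sum[0..5]=45 -> [8, 14, 24, 36, 41, 45]
Stage 4 (CLIP -20 27): clip(8,-20,27)=8, clip(14,-20,27)=14, clip(24,-20,27)=24, clip(36,-20,27)=27, clip(41,-20,27)=27, clip(45,-20,27)=27 -> [8, 14, 24, 27, 27, 27]
Stage 5 (ABS): |8|=8, |14|=14, |24|=24, |27|=27, |27|=27, |27|=27 -> [8, 14, 24, 27, 27, 27]
Stage 6 (DELAY): [0, 8, 14, 24, 27, 27] = [0, 8, 14, 24, 27, 27] -> [0, 8, 14, 24, 27, 27]
Output sum: 100

Answer: 100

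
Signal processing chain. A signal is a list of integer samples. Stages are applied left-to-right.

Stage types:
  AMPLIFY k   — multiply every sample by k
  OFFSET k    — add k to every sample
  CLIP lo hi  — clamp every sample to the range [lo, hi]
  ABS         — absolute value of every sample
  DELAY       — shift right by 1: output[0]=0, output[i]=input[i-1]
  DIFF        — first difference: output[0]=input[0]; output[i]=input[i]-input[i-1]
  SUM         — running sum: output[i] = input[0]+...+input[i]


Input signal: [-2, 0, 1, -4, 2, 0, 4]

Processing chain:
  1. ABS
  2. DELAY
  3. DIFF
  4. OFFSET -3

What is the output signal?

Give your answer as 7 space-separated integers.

Input: [-2, 0, 1, -4, 2, 0, 4]
Stage 1 (ABS): |-2|=2, |0|=0, |1|=1, |-4|=4, |2|=2, |0|=0, |4|=4 -> [2, 0, 1, 4, 2, 0, 4]
Stage 2 (DELAY): [0, 2, 0, 1, 4, 2, 0] = [0, 2, 0, 1, 4, 2, 0] -> [0, 2, 0, 1, 4, 2, 0]
Stage 3 (DIFF): s[0]=0, 2-0=2, 0-2=-2, 1-0=1, 4-1=3, 2-4=-2, 0-2=-2 -> [0, 2, -2, 1, 3, -2, -2]
Stage 4 (OFFSET -3): 0+-3=-3, 2+-3=-1, -2+-3=-5, 1+-3=-2, 3+-3=0, -2+-3=-5, -2+-3=-5 -> [-3, -1, -5, -2, 0, -5, -5]

Answer: -3 -1 -5 -2 0 -5 -5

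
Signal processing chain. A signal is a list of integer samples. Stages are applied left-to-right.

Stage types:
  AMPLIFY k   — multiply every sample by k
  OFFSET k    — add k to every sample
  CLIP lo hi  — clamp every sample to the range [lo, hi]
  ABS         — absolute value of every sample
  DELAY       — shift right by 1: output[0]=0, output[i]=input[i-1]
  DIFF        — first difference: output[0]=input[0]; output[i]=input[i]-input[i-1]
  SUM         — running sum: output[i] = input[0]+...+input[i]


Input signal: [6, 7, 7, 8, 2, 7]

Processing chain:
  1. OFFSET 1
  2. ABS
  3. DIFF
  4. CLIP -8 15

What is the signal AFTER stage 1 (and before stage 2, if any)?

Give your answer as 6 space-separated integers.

Answer: 7 8 8 9 3 8

Derivation:
Input: [6, 7, 7, 8, 2, 7]
Stage 1 (OFFSET 1): 6+1=7, 7+1=8, 7+1=8, 8+1=9, 2+1=3, 7+1=8 -> [7, 8, 8, 9, 3, 8]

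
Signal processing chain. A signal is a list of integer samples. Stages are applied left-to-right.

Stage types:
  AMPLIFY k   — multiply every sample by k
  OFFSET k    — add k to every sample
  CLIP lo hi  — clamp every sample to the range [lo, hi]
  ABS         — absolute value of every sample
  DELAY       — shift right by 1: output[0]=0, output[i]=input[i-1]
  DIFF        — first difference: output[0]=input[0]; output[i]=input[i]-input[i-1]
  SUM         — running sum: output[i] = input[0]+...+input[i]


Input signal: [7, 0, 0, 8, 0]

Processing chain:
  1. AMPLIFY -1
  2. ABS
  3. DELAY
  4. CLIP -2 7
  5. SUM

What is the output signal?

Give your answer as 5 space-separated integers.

Input: [7, 0, 0, 8, 0]
Stage 1 (AMPLIFY -1): 7*-1=-7, 0*-1=0, 0*-1=0, 8*-1=-8, 0*-1=0 -> [-7, 0, 0, -8, 0]
Stage 2 (ABS): |-7|=7, |0|=0, |0|=0, |-8|=8, |0|=0 -> [7, 0, 0, 8, 0]
Stage 3 (DELAY): [0, 7, 0, 0, 8] = [0, 7, 0, 0, 8] -> [0, 7, 0, 0, 8]
Stage 4 (CLIP -2 7): clip(0,-2,7)=0, clip(7,-2,7)=7, clip(0,-2,7)=0, clip(0,-2,7)=0, clip(8,-2,7)=7 -> [0, 7, 0, 0, 7]
Stage 5 (SUM): sum[0..0]=0, sum[0..1]=7, sum[0..2]=7, sum[0..3]=7, sum[0..4]=14 -> [0, 7, 7, 7, 14]

Answer: 0 7 7 7 14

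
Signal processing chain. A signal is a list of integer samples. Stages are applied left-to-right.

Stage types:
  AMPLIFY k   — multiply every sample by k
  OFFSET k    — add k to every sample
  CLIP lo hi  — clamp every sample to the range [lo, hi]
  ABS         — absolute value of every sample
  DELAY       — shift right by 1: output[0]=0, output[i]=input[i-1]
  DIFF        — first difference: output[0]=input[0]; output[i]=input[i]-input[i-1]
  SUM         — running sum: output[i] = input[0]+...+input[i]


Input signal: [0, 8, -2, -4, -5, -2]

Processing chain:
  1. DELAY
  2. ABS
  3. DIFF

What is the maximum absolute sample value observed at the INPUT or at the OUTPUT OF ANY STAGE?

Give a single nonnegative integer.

Answer: 8

Derivation:
Input: [0, 8, -2, -4, -5, -2] (max |s|=8)
Stage 1 (DELAY): [0, 0, 8, -2, -4, -5] = [0, 0, 8, -2, -4, -5] -> [0, 0, 8, -2, -4, -5] (max |s|=8)
Stage 2 (ABS): |0|=0, |0|=0, |8|=8, |-2|=2, |-4|=4, |-5|=5 -> [0, 0, 8, 2, 4, 5] (max |s|=8)
Stage 3 (DIFF): s[0]=0, 0-0=0, 8-0=8, 2-8=-6, 4-2=2, 5-4=1 -> [0, 0, 8, -6, 2, 1] (max |s|=8)
Overall max amplitude: 8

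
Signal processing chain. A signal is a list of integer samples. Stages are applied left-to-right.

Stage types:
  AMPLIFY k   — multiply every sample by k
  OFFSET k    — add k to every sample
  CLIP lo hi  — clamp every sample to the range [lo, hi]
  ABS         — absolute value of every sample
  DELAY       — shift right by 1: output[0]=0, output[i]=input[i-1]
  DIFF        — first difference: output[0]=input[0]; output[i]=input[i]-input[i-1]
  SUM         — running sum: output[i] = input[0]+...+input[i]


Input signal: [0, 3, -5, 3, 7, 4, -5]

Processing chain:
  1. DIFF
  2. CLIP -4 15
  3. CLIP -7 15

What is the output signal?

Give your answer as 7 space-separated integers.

Answer: 0 3 -4 8 4 -3 -4

Derivation:
Input: [0, 3, -5, 3, 7, 4, -5]
Stage 1 (DIFF): s[0]=0, 3-0=3, -5-3=-8, 3--5=8, 7-3=4, 4-7=-3, -5-4=-9 -> [0, 3, -8, 8, 4, -3, -9]
Stage 2 (CLIP -4 15): clip(0,-4,15)=0, clip(3,-4,15)=3, clip(-8,-4,15)=-4, clip(8,-4,15)=8, clip(4,-4,15)=4, clip(-3,-4,15)=-3, clip(-9,-4,15)=-4 -> [0, 3, -4, 8, 4, -3, -4]
Stage 3 (CLIP -7 15): clip(0,-7,15)=0, clip(3,-7,15)=3, clip(-4,-7,15)=-4, clip(8,-7,15)=8, clip(4,-7,15)=4, clip(-3,-7,15)=-3, clip(-4,-7,15)=-4 -> [0, 3, -4, 8, 4, -3, -4]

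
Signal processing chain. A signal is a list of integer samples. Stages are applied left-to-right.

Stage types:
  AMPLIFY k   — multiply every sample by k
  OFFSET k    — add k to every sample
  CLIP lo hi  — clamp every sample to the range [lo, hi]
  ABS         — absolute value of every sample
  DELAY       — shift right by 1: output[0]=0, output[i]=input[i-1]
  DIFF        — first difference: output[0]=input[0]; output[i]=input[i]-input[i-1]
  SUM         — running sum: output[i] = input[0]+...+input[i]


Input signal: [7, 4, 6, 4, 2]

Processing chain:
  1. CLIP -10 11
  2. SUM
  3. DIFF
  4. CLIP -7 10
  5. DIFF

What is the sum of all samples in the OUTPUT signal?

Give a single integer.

Answer: 2

Derivation:
Input: [7, 4, 6, 4, 2]
Stage 1 (CLIP -10 11): clip(7,-10,11)=7, clip(4,-10,11)=4, clip(6,-10,11)=6, clip(4,-10,11)=4, clip(2,-10,11)=2 -> [7, 4, 6, 4, 2]
Stage 2 (SUM): sum[0..0]=7, sum[0..1]=11, sum[0..2]=17, sum[0..3]=21, sum[0..4]=23 -> [7, 11, 17, 21, 23]
Stage 3 (DIFF): s[0]=7, 11-7=4, 17-11=6, 21-17=4, 23-21=2 -> [7, 4, 6, 4, 2]
Stage 4 (CLIP -7 10): clip(7,-7,10)=7, clip(4,-7,10)=4, clip(6,-7,10)=6, clip(4,-7,10)=4, clip(2,-7,10)=2 -> [7, 4, 6, 4, 2]
Stage 5 (DIFF): s[0]=7, 4-7=-3, 6-4=2, 4-6=-2, 2-4=-2 -> [7, -3, 2, -2, -2]
Output sum: 2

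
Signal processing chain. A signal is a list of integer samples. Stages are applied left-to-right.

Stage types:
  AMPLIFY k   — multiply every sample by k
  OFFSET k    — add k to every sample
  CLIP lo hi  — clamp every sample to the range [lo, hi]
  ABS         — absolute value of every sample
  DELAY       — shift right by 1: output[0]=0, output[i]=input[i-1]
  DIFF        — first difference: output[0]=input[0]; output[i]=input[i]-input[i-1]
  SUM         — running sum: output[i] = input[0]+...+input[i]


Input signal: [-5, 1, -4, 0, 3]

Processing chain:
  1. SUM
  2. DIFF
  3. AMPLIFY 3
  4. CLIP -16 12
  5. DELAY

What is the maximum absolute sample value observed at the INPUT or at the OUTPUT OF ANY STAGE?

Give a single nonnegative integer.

Input: [-5, 1, -4, 0, 3] (max |s|=5)
Stage 1 (SUM): sum[0..0]=-5, sum[0..1]=-4, sum[0..2]=-8, sum[0..3]=-8, sum[0..4]=-5 -> [-5, -4, -8, -8, -5] (max |s|=8)
Stage 2 (DIFF): s[0]=-5, -4--5=1, -8--4=-4, -8--8=0, -5--8=3 -> [-5, 1, -4, 0, 3] (max |s|=5)
Stage 3 (AMPLIFY 3): -5*3=-15, 1*3=3, -4*3=-12, 0*3=0, 3*3=9 -> [-15, 3, -12, 0, 9] (max |s|=15)
Stage 4 (CLIP -16 12): clip(-15,-16,12)=-15, clip(3,-16,12)=3, clip(-12,-16,12)=-12, clip(0,-16,12)=0, clip(9,-16,12)=9 -> [-15, 3, -12, 0, 9] (max |s|=15)
Stage 5 (DELAY): [0, -15, 3, -12, 0] = [0, -15, 3, -12, 0] -> [0, -15, 3, -12, 0] (max |s|=15)
Overall max amplitude: 15

Answer: 15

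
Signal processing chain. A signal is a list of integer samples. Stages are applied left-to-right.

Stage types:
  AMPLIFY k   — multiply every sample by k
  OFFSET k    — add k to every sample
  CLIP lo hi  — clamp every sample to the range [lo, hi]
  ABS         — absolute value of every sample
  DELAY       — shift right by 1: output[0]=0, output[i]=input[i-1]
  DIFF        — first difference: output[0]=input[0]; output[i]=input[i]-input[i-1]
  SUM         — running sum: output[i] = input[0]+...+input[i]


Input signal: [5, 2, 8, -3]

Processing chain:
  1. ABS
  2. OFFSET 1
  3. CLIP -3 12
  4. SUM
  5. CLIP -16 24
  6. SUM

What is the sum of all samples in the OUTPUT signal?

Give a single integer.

Input: [5, 2, 8, -3]
Stage 1 (ABS): |5|=5, |2|=2, |8|=8, |-3|=3 -> [5, 2, 8, 3]
Stage 2 (OFFSET 1): 5+1=6, 2+1=3, 8+1=9, 3+1=4 -> [6, 3, 9, 4]
Stage 3 (CLIP -3 12): clip(6,-3,12)=6, clip(3,-3,12)=3, clip(9,-3,12)=9, clip(4,-3,12)=4 -> [6, 3, 9, 4]
Stage 4 (SUM): sum[0..0]=6, sum[0..1]=9, sum[0..2]=18, sum[0..3]=22 -> [6, 9, 18, 22]
Stage 5 (CLIP -16 24): clip(6,-16,24)=6, clip(9,-16,24)=9, clip(18,-16,24)=18, clip(22,-16,24)=22 -> [6, 9, 18, 22]
Stage 6 (SUM): sum[0..0]=6, sum[0..1]=15, sum[0..2]=33, sum[0..3]=55 -> [6, 15, 33, 55]
Output sum: 109

Answer: 109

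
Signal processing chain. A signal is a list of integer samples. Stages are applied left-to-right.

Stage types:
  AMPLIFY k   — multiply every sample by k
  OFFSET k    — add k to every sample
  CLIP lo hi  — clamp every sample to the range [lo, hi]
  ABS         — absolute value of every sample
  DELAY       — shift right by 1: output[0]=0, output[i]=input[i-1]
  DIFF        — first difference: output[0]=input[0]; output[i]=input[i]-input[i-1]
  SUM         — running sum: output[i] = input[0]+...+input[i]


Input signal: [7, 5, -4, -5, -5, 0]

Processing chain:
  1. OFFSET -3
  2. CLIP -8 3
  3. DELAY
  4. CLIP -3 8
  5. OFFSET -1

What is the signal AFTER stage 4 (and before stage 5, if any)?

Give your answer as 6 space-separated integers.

Input: [7, 5, -4, -5, -5, 0]
Stage 1 (OFFSET -3): 7+-3=4, 5+-3=2, -4+-3=-7, -5+-3=-8, -5+-3=-8, 0+-3=-3 -> [4, 2, -7, -8, -8, -3]
Stage 2 (CLIP -8 3): clip(4,-8,3)=3, clip(2,-8,3)=2, clip(-7,-8,3)=-7, clip(-8,-8,3)=-8, clip(-8,-8,3)=-8, clip(-3,-8,3)=-3 -> [3, 2, -7, -8, -8, -3]
Stage 3 (DELAY): [0, 3, 2, -7, -8, -8] = [0, 3, 2, -7, -8, -8] -> [0, 3, 2, -7, -8, -8]
Stage 4 (CLIP -3 8): clip(0,-3,8)=0, clip(3,-3,8)=3, clip(2,-3,8)=2, clip(-7,-3,8)=-3, clip(-8,-3,8)=-3, clip(-8,-3,8)=-3 -> [0, 3, 2, -3, -3, -3]

Answer: 0 3 2 -3 -3 -3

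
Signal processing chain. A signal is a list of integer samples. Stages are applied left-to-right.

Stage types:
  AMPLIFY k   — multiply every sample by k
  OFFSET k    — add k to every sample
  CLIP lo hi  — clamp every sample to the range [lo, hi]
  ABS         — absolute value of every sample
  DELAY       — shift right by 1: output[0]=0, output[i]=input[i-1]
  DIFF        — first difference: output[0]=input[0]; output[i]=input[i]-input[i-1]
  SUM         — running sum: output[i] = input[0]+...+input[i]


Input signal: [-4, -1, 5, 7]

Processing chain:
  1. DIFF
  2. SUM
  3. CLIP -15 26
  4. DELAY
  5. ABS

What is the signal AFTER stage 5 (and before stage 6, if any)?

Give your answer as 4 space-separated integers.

Answer: 0 4 1 5

Derivation:
Input: [-4, -1, 5, 7]
Stage 1 (DIFF): s[0]=-4, -1--4=3, 5--1=6, 7-5=2 -> [-4, 3, 6, 2]
Stage 2 (SUM): sum[0..0]=-4, sum[0..1]=-1, sum[0..2]=5, sum[0..3]=7 -> [-4, -1, 5, 7]
Stage 3 (CLIP -15 26): clip(-4,-15,26)=-4, clip(-1,-15,26)=-1, clip(5,-15,26)=5, clip(7,-15,26)=7 -> [-4, -1, 5, 7]
Stage 4 (DELAY): [0, -4, -1, 5] = [0, -4, -1, 5] -> [0, -4, -1, 5]
Stage 5 (ABS): |0|=0, |-4|=4, |-1|=1, |5|=5 -> [0, 4, 1, 5]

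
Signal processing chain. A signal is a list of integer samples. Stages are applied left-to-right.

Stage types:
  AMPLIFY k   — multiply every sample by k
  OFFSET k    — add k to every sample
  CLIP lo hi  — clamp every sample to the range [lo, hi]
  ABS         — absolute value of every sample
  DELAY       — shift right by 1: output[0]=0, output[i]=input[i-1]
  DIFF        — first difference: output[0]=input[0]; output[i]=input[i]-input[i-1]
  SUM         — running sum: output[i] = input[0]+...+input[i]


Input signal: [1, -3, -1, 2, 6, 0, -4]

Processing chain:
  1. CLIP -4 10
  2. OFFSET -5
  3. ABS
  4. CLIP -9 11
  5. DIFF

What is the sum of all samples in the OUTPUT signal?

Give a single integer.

Input: [1, -3, -1, 2, 6, 0, -4]
Stage 1 (CLIP -4 10): clip(1,-4,10)=1, clip(-3,-4,10)=-3, clip(-1,-4,10)=-1, clip(2,-4,10)=2, clip(6,-4,10)=6, clip(0,-4,10)=0, clip(-4,-4,10)=-4 -> [1, -3, -1, 2, 6, 0, -4]
Stage 2 (OFFSET -5): 1+-5=-4, -3+-5=-8, -1+-5=-6, 2+-5=-3, 6+-5=1, 0+-5=-5, -4+-5=-9 -> [-4, -8, -6, -3, 1, -5, -9]
Stage 3 (ABS): |-4|=4, |-8|=8, |-6|=6, |-3|=3, |1|=1, |-5|=5, |-9|=9 -> [4, 8, 6, 3, 1, 5, 9]
Stage 4 (CLIP -9 11): clip(4,-9,11)=4, clip(8,-9,11)=8, clip(6,-9,11)=6, clip(3,-9,11)=3, clip(1,-9,11)=1, clip(5,-9,11)=5, clip(9,-9,11)=9 -> [4, 8, 6, 3, 1, 5, 9]
Stage 5 (DIFF): s[0]=4, 8-4=4, 6-8=-2, 3-6=-3, 1-3=-2, 5-1=4, 9-5=4 -> [4, 4, -2, -3, -2, 4, 4]
Output sum: 9

Answer: 9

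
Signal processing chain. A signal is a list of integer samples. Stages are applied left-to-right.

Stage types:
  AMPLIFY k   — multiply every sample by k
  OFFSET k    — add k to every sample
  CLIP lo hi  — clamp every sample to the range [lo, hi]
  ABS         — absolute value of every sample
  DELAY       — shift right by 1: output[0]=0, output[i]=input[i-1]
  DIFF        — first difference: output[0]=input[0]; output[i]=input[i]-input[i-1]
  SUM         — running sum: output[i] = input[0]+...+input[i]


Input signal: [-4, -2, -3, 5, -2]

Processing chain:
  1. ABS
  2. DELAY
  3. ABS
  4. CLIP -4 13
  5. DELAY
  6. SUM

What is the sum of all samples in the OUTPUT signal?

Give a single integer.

Answer: 19

Derivation:
Input: [-4, -2, -3, 5, -2]
Stage 1 (ABS): |-4|=4, |-2|=2, |-3|=3, |5|=5, |-2|=2 -> [4, 2, 3, 5, 2]
Stage 2 (DELAY): [0, 4, 2, 3, 5] = [0, 4, 2, 3, 5] -> [0, 4, 2, 3, 5]
Stage 3 (ABS): |0|=0, |4|=4, |2|=2, |3|=3, |5|=5 -> [0, 4, 2, 3, 5]
Stage 4 (CLIP -4 13): clip(0,-4,13)=0, clip(4,-4,13)=4, clip(2,-4,13)=2, clip(3,-4,13)=3, clip(5,-4,13)=5 -> [0, 4, 2, 3, 5]
Stage 5 (DELAY): [0, 0, 4, 2, 3] = [0, 0, 4, 2, 3] -> [0, 0, 4, 2, 3]
Stage 6 (SUM): sum[0..0]=0, sum[0..1]=0, sum[0..2]=4, sum[0..3]=6, sum[0..4]=9 -> [0, 0, 4, 6, 9]
Output sum: 19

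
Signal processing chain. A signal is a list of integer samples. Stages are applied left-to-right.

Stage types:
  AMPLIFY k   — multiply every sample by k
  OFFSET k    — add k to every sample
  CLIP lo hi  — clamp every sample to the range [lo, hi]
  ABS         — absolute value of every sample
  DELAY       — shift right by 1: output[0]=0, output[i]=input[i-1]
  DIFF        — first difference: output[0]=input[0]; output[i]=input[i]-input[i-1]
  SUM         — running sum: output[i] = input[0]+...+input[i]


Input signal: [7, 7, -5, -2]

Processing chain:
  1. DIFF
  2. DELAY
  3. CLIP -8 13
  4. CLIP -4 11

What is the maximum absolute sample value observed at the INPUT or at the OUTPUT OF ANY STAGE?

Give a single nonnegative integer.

Input: [7, 7, -5, -2] (max |s|=7)
Stage 1 (DIFF): s[0]=7, 7-7=0, -5-7=-12, -2--5=3 -> [7, 0, -12, 3] (max |s|=12)
Stage 2 (DELAY): [0, 7, 0, -12] = [0, 7, 0, -12] -> [0, 7, 0, -12] (max |s|=12)
Stage 3 (CLIP -8 13): clip(0,-8,13)=0, clip(7,-8,13)=7, clip(0,-8,13)=0, clip(-12,-8,13)=-8 -> [0, 7, 0, -8] (max |s|=8)
Stage 4 (CLIP -4 11): clip(0,-4,11)=0, clip(7,-4,11)=7, clip(0,-4,11)=0, clip(-8,-4,11)=-4 -> [0, 7, 0, -4] (max |s|=7)
Overall max amplitude: 12

Answer: 12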